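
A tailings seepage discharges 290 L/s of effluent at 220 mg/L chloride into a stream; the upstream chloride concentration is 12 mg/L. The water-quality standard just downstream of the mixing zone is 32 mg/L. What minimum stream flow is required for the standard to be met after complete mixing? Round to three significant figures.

Set C_mix = 32: (Q·12.00 + 290.0·220.0) / (Q + 290.0) = 32
→ Q = 290.0·(220.0 − 32)/(32 − 12.00) = 2726 L/s.

2730 L/s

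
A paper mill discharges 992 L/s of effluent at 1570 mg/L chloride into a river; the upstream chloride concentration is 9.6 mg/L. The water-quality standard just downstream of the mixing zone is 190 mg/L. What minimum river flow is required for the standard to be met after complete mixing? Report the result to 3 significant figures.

Set C_mix = 190: (Q·9.600 + 992.0·1570) / (Q + 992.0) = 190
→ Q = 992.0·(1570 − 190)/(190 − 9.600) = 7588 L/s.

7590 L/s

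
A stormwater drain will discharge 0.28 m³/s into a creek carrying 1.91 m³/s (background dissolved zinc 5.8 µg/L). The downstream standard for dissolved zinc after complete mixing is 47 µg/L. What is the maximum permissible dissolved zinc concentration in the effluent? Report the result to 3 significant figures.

328 µg/L

At the limit, (Qr·Cr + Qe·Cₑ)/(Qr + Qe) = 47:
Cₑ = (2.190·47 − 1.910·5.800) / 0.2800 = 328.0 µg/L.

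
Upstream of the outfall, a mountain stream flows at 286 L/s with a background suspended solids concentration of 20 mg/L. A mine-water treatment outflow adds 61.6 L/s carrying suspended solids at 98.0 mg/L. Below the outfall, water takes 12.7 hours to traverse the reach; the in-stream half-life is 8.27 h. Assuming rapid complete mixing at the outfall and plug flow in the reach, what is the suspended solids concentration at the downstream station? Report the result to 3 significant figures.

Flow-weighted average: C = (286.0·20.00 + 61.60·98.00) / 347.6 = 11760/347.6 = 33.82 mg/L.
Half-life 8.27 h → k = ln 2 / 8.27 = 0.08381 h⁻¹ = 2.012 d⁻¹.
Applying C = C₀e^(−kt): 33.82 × 0.3449 = 11.67 mg/L.

11.7 mg/L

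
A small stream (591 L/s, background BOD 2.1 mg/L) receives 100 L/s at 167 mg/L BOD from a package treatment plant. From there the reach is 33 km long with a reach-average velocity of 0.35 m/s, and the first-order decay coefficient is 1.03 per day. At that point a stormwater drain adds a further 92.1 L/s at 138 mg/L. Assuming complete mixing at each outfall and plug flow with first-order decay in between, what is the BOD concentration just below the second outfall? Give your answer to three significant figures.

23.7 mg/L

Flow-weighted average: C = (591.0·2.100 + 100.0·167.0) / 691.0 = 17940/691.0 = 25.96 mg/L; combined flow 691.0 L/s.
Travel time t = 33·1000 / 0.35 = 94290 s = 26.19 h.
After decay, C = 25.96 × e^(−kt) = 25.96 × 0.3250 = 8.438 mg/L.
Second outfall: C = (691.0·8.438 + 92.10·138.0)/783.1 = 23.68 mg/L.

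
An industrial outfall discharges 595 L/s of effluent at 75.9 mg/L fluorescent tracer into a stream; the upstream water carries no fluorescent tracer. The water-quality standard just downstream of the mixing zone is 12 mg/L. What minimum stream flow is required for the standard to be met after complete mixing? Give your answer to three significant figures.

3170 L/s

Set C_mix = 12: (Q·0 + 595.0·75.90) / (Q + 595.0) = 12
→ Q = 595.0·(75.90 − 12)/(12 − 0) = 3168 L/s.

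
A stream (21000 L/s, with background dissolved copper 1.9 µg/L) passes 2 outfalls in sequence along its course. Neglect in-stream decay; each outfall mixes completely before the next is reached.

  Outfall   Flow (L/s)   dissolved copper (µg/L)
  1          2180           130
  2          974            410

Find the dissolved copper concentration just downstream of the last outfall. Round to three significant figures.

After outfall 1: Q = 21000 + 2180 = 23180 L/s; C = (21000·1.900 + 2180·130.0)/23180 = 13.95 µg/L.
After outfall 2: Q = 23180 + 974.0 = 24150 L/s; C = (23180·13.95 + 974.0·410.0)/24150 = 29.92 µg/L.

29.9 µg/L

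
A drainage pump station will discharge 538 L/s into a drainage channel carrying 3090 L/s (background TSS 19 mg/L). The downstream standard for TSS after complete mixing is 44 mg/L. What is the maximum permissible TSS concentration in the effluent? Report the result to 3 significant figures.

At the limit, (Qr·Cr + Qe·Cₑ)/(Qr + Qe) = 44:
Cₑ = (3628·44 − 3090·19.00) / 538.0 = 187.6 mg/L.

188 mg/L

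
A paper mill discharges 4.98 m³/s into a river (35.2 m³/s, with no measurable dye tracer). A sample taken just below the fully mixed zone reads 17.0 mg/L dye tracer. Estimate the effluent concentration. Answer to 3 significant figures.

137 mg/L

Mass balance: 35.20·0 + 4.980·Cₑ = 40.18·17.00
→ Cₑ = (40.18·17.00 − 35.20·0) / 4.980 = 137.2 mg/L.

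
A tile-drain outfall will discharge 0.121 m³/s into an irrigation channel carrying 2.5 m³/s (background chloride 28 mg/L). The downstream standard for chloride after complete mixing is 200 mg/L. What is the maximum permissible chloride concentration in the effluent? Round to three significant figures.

3750 mg/L

At the limit, (Qr·Cr + Qe·Cₑ)/(Qr + Qe) = 200:
Cₑ = (2.621·200 − 2.500·28.00) / 0.1210 = 3754 mg/L.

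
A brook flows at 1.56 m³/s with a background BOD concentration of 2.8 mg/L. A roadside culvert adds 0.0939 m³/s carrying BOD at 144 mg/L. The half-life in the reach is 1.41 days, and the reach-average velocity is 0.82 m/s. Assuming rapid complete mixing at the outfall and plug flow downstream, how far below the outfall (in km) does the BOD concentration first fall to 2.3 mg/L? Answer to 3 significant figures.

223 km

Mixed concentration C = ΣQC/ΣQ = (1.560·2.800 + 0.09390·144.0) / 1.654 = 17.89/1.654 = 10.82 mg/L.
Half-life 1.41 d → k = ln 2 / 1.41 = 0.4916 d⁻¹.
Set 10.82·exp(−k·t) = 2.3 → t = ln(10.82/2.3)/k = 272100 s = 75.58 h.
Distance = v·t = 0.82·272100 = 223100 m = 223.1 km.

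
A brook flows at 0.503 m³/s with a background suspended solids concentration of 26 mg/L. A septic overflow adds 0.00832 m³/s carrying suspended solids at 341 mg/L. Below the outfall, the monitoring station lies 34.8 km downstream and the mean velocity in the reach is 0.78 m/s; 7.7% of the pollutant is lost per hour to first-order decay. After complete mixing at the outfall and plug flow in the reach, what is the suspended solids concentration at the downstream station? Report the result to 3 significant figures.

11.5 mg/L

Flow-weighted average: C = (0.5030·26.00 + 0.008320·341.0) / 0.5113 = 15.92/0.5113 = 31.13 mg/L.
Travel time t = 34.8·1000 / 0.78 = 44620 s = 12.39 h.
7.7%/h lost → k = −ln(1 − 0.077) = 0.08013 h⁻¹.
First-order decay: C = 31.13·exp(−k·t) = 31.13·0.3705 = 11.53 mg/L.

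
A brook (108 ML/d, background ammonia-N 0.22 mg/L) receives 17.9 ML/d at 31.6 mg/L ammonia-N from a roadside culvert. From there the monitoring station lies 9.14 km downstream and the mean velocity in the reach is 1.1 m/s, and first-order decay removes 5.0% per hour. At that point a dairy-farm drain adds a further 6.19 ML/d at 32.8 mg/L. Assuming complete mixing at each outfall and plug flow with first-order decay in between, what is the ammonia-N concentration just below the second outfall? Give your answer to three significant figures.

Conservation of mass: C = (108.0·0.2200 + 17.90·31.60) / 125.9 = 589.4/125.9 = 4.681 mg/L; combined flow 125.9 ML/d.
Travel time t = 9.14·1000 / 1.1 = 8309 s = 2.308 h.
5.0%/h lost → k = −ln(1 − 0.05) = 0.05129 h⁻¹.
Applying C = C₀e^(−kt): 4.681 × 0.8884 = 4.159 mg/L.
At the second outfall, C = (125.9·4.159 + 6.190·32.80) / (125.9 + 6.190) = 5.501 mg/L.

5.50 mg/L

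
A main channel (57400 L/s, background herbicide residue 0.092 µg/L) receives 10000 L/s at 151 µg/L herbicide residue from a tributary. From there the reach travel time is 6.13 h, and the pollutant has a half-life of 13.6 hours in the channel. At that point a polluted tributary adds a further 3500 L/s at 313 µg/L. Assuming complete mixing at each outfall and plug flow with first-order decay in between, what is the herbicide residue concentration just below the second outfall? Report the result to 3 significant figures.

31.1 µg/L

After mixing, C = (57400·0.09200 + 10000·151.0) / 67400 = 1515000/67400 = 22.48 µg/L; combined flow 67400 L/s.
Half-life 13.6 h → k = ln 2 / 13.6 = 0.05097 h⁻¹ = 1.223 d⁻¹.
Decay over the reach: 22.48·exp(−kt) = 22.48·0.7317 = 16.45 µg/L.
Second outfall: C = (67400·16.45 + 3500·313.0)/70900 = 31.09 µg/L.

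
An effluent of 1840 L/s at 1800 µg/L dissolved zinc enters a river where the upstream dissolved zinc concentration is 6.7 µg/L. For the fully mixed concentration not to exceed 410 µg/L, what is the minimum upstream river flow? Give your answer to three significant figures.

Set C_mix = 410: (Q·6.700 + 1840·1800) / (Q + 1840) = 410
→ Q = 1840·(1800 − 410)/(410 − 6.700) = 6342 L/s.

6340 L/s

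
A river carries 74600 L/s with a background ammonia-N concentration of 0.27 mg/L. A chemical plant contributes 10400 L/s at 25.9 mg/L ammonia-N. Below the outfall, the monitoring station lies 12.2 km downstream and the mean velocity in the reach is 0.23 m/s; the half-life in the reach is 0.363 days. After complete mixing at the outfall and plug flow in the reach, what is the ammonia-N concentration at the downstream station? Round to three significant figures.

1.05 mg/L

Mass balance: C = (74600·0.2700 + 10400·25.90) / 85000 = 289500/85000 = 3.406 mg/L.
Travel time t = 12.2·1000 / 0.23 = 53040 s = 14.73 h.
Half-life 0.363 d → k = ln 2 / 0.363 = 1.909 d⁻¹.
Applying C = C₀e^(−kt): 3.406 × 0.3097 = 1.055 mg/L.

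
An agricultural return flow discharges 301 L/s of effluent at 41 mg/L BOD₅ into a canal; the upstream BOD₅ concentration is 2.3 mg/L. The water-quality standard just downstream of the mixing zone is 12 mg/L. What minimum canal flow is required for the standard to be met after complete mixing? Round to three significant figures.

Set C_mix = 12: (Q·2.300 + 301.0·41.00) / (Q + 301.0) = 12
→ Q = 301.0·(41.00 − 12)/(12 − 2.300) = 899.9 L/s.

900 L/s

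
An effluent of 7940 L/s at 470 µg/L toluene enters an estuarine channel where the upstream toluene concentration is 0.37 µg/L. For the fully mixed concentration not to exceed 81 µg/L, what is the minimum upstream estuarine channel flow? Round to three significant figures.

Set C_mix = 81: (Q·0.3700 + 7940·470.0) / (Q + 7940) = 81
→ Q = 7940·(470.0 − 81)/(81 − 0.3700) = 38310 L/s.

38300 L/s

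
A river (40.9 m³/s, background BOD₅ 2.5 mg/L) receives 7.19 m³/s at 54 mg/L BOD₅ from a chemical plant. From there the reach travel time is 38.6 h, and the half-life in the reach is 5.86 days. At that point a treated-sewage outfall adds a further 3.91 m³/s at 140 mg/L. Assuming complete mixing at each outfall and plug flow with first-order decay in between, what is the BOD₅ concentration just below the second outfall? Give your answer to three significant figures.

Flow-weighted average: C = (40.90·2.500 + 7.190·54.00) / 48.09 = 490.5/48.09 = 10.20 mg/L; combined flow 48.09 m³/s.
Half-life 5.86 d → k = ln 2 / 5.86 = 0.1183 d⁻¹.
Decay over the reach: 10.20·exp(−kt) = 10.20·0.8268 = 8.433 mg/L.
Second outfall: C = (48.09·8.433 + 3.910·140.0)/52.00 = 18.33 mg/L.

18.3 mg/L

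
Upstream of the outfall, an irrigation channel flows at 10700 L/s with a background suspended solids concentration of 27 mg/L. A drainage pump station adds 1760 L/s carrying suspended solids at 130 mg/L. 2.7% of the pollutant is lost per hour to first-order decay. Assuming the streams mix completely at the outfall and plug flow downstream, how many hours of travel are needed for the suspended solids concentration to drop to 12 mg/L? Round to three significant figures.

45.4 h

Flow-weighted average: C = (10700·27.00 + 1760·130.0) / 12460 = 517700/12460 = 41.55 mg/L.
2.7%/h lost → k = −ln(1 − 0.027) = 0.02737 h⁻¹.
41.55·exp(−k·t) = 12 → t = ln(41.55/12)/k = 163300 s = 45.37 h.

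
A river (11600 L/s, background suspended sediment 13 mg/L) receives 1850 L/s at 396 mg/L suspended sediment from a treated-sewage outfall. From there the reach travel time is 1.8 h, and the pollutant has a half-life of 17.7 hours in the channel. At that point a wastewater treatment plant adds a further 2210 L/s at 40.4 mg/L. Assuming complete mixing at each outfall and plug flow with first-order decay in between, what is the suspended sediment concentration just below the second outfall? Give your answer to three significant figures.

58.3 mg/L

Flow-weighted average: C = (11600·13.00 + 1850·396.0) / 13450 = 883400/13450 = 65.68 mg/L; combined flow 13450 L/s.
Half-life 17.7 h → k = ln 2 / 17.7 = 0.03916 h⁻¹ = 0.9399 d⁻¹.
First-order decay: C = 65.68·exp(−k·t) = 65.68·0.9319 = 61.21 mg/L.
Second outfall: C = (13450·61.21 + 2210·40.40)/15660 = 58.27 mg/L.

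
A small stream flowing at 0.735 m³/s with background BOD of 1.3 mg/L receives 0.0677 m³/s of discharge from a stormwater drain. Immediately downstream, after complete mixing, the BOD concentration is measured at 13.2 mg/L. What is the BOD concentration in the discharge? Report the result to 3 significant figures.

Mass balance: 0.7350·1.300 + 0.06770·Cₑ = 0.8027·13.20
→ Cₑ = (0.8027·13.20 − 0.7350·1.300) / 0.06770 = 142.4 mg/L.

142 mg/L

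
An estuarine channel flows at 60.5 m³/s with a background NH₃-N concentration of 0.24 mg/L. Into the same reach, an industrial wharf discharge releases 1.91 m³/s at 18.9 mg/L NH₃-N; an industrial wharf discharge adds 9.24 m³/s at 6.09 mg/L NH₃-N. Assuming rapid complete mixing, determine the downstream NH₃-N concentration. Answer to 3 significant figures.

1.49 mg/L

Conservation of mass: C = (60.50·0.2400 + 1.910·18.90 + 9.240·6.090) / 71.65 = 106.9/71.65 = 1.492 mg/L.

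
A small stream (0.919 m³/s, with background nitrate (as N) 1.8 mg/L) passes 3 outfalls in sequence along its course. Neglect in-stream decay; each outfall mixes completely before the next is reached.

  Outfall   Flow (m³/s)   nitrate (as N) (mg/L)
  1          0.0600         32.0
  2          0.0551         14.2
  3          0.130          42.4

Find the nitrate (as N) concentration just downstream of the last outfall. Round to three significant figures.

Outfall 1: combined Q = 0.9790 m³/s; C = (0.9190·1.800 + 0.06000·32.00)/0.9790 = 3.651 mg/L.
Outfall 2: combined Q = 1.034 m³/s; C = (0.9790·3.651 + 0.05510·14.20)/1.034 = 4.213 mg/L.
Outfall 3: combined Q = 1.164 m³/s; C = (1.034·4.213 + 0.1300·42.40)/1.164 = 8.477 mg/L.

8.48 mg/L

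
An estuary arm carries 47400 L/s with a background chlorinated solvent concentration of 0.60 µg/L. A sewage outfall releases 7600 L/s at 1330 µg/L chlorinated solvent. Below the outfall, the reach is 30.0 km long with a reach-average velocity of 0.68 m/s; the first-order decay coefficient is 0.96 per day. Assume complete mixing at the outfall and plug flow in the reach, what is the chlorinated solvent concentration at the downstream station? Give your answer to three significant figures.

113 µg/L

After mixing, C = (47400·0.6000 + 7600·1330) / 55000 = 10140000/55000 = 184.3 µg/L.
Travel time t = 30.0·1000 / 0.68 = 44120 s = 12.25 h.
Applying C = C₀e^(−kt): 184.3 × 0.6125 = 112.9 µg/L.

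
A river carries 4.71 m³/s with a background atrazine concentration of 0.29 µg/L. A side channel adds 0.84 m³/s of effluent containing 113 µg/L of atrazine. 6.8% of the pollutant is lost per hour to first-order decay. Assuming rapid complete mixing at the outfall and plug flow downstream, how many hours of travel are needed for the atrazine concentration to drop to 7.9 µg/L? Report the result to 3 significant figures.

Mixed concentration C = ΣQC/ΣQ = (4.710·0.2900 + 0.8400·113.0) / 5.550 = 96.29/5.550 = 17.35 µg/L.
6.8%/h lost → k = −ln(1 − 0.068) = 0.07042 h⁻¹.
17.35·exp(−k·t) = 7.9 → t = ln(17.35/7.9)/k = 40210 s = 11.17 h.

11.2 h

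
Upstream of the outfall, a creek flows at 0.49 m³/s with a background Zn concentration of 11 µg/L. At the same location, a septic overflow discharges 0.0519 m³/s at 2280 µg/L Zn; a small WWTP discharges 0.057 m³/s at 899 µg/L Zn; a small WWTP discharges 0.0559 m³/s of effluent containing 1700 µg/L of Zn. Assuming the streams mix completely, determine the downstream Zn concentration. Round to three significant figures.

Mass balance: C = (0.4900·11.00 + 0.05190·2280 + 0.05700·899.0 + 0.05590·1700) / 0.6548 = 270.0/0.6548 = 412.3 µg/L.

412 µg/L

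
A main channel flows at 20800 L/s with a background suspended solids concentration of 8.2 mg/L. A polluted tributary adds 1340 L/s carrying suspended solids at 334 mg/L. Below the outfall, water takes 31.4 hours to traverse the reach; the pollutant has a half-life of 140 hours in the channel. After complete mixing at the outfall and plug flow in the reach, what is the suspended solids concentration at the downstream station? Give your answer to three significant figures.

Flow-weighted average: C = (20800·8.200 + 1340·334.0) / 22140 = 618100/22140 = 27.92 mg/L.
Half-life 140 h → k = ln 2 / 140 = 0.004951 h⁻¹ = 0.1188 d⁻¹.
First-order decay: C = 27.92·exp(−k·t) = 27.92·0.8560 = 23.90 mg/L.

23.9 mg/L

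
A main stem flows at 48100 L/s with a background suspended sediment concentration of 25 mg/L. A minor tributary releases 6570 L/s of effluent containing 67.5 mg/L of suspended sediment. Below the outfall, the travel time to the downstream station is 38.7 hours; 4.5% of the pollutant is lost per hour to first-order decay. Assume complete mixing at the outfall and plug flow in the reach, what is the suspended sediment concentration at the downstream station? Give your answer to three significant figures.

Flow-weighted average: C = (48100·25.00 + 6570·67.50) / 54670 = 1646000/54670 = 30.11 mg/L.
4.5%/h lost → k = −ln(1 − 0.045) = 0.04604 h⁻¹.
First-order decay: C = 30.11·exp(−k·t) = 30.11·0.1683 = 5.068 mg/L.

5.07 mg/L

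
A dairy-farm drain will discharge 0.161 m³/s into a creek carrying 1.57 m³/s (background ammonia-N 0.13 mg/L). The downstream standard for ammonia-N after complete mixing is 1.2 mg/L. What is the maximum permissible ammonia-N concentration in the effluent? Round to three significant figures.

At the limit, (Qr·Cr + Qe·Cₑ)/(Qr + Qe) = 1.2:
Cₑ = (1.731·1.2 − 1.570·0.1300) / 0.1610 = 11.63 mg/L.

11.6 mg/L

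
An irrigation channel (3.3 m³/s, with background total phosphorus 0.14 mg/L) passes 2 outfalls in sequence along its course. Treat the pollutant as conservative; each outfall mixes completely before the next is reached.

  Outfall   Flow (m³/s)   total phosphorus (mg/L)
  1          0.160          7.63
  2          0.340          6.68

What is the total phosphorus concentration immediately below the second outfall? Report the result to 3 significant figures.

1.04 mg/L

After outfall 1: Q = 3.300 + 0.1600 = 3.460 m³/s; C = (3.300·0.1400 + 0.1600·7.630)/3.460 = 0.4864 mg/L.
After outfall 2: Q = 3.460 + 0.3400 = 3.800 m³/s; C = (3.460·0.4864 + 0.3400·6.680)/3.800 = 1.041 mg/L.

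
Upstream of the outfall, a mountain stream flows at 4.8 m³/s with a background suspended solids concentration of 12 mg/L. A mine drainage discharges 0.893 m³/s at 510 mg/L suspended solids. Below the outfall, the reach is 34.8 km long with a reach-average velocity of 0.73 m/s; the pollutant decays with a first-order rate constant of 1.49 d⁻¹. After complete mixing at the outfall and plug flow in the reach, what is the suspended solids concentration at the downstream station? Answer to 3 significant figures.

39.6 mg/L

Conservation of mass: C = (4.800·12.00 + 0.8930·510.0) / 5.693 = 513.0/5.693 = 90.12 mg/L.
Travel time t = 34.8·1000 / 0.73 = 47670 s = 13.24 h.
Applying C = C₀e^(−kt): 90.12 × 0.4395 = 39.61 mg/L.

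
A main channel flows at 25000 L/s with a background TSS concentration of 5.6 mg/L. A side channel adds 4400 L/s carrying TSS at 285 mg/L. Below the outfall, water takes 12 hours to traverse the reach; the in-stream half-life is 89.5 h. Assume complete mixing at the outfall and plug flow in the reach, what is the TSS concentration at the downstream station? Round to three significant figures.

43.2 mg/L

Flow-weighted average: C = (25000·5.600 + 4400·285.0) / 29400 = 1394000/29400 = 47.41 mg/L.
Half-life 89.5 h → k = ln 2 / 89.5 = 0.007745 h⁻¹ = 0.1859 d⁻¹.
Applying C = C₀e^(−kt): 47.41 × 0.9113 = 43.21 mg/L.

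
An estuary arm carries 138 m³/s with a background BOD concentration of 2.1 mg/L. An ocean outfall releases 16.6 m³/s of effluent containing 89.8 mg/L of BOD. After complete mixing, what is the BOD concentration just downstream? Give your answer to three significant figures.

11.5 mg/L

Mass balance: C = (138.0·2.100 + 16.60·89.80) / 154.6 = 1780/154.6 = 11.52 mg/L.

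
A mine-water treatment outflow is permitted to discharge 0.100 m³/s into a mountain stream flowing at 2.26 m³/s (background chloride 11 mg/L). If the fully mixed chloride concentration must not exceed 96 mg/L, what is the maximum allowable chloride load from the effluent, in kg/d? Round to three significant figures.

Mass balance at the limit: 2.260·11.00 + 0.1000·Cₑ = 2.360·96 → Cₑ = 2017 mg/L.
Load = 0.1000 m³/s × 2017 g/m³ × 86 400 s/d = 17430 kg/d.

17400 kg/d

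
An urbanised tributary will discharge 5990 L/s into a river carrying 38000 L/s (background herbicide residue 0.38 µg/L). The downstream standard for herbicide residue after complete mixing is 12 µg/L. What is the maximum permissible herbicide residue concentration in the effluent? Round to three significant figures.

At the limit, (Qr·Cr + Qe·Cₑ)/(Qr + Qe) = 12:
Cₑ = (43990·12 − 38000·0.3800) / 5990 = 85.72 µg/L.

85.7 µg/L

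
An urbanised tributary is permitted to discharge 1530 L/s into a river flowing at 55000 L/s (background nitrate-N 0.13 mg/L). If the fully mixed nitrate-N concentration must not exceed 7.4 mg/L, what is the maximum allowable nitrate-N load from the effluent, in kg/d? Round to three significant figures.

35500 kg/d

Mass balance at the limit: 55000·0.1300 + 1530·Cₑ = 56530·7.4 → Cₑ = 268.7 mg/L.
1530 L/s = 1.530 m³/s. Load = 1.530 m³/s × 268.7 g/m³ × 86 400 s/d = 35530 kg/d.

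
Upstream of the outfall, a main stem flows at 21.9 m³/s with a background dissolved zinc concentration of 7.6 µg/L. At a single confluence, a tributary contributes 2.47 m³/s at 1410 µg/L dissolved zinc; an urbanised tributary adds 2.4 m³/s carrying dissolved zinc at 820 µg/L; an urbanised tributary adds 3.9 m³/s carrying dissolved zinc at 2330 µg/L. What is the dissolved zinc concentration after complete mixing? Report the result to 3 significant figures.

Mass balance: C = (21.90·7.600 + 2.470·1410 + 2.400·820.0 + 3.900·2330) / 30.67 = 14700/30.67 = 479.4 µg/L.

479 µg/L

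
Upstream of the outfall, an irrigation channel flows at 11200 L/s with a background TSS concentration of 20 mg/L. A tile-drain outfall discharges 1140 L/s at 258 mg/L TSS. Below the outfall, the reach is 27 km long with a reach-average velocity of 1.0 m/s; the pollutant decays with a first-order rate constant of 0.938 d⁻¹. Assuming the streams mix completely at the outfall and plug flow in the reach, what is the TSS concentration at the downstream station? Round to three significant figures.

Mixed concentration C = ΣQC/ΣQ = (11200·20.00 + 1140·258.0) / 12340 = 518100/12340 = 41.99 mg/L.
Travel time t = 27·1000 / 1.0 = 27000 s = 7.500 h.
After decay, C = 41.99 × e^(−kt) = 41.99 × 0.7459 = 31.32 mg/L.

31.3 mg/L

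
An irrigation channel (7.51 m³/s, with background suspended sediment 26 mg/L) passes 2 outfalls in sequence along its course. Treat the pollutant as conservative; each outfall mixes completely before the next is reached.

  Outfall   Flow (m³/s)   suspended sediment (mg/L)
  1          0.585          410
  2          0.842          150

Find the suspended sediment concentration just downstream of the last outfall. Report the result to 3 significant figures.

62.8 mg/L

Below outfall 1: Q → 8.095 m³/s, C = (7.510·26.00 + 0.5850·410.0)/8.095 = 53.75 mg/L.
Below outfall 2: Q → 8.937 m³/s, C = (8.095·53.75 + 0.8420·150.0)/8.937 = 62.82 mg/L.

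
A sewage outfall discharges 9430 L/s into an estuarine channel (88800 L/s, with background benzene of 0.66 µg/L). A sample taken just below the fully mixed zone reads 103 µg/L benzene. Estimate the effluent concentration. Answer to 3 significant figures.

Mass balance: 88800·0.6600 + 9430·Cₑ = 98230·103.0
→ Cₑ = (98230·103.0 − 88800·0.6600) / 9430 = 1067 µg/L.

1070 µg/L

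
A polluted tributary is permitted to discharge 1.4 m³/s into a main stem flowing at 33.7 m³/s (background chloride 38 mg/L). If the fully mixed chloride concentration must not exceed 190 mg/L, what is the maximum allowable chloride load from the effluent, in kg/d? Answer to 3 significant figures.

466000 kg/d

Mass balance at the limit: 33.70·38.00 + 1.400·Cₑ = 35.10·190 → Cₑ = 3849 mg/L.
Load = 1.400 m³/s × 3849 g/m³ × 86 400 s/d = 465600 kg/d.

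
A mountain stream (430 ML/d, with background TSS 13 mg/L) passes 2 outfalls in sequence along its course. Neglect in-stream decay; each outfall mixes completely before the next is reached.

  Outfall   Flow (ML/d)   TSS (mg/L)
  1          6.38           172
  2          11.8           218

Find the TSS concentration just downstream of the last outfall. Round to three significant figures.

20.7 mg/L

After outfall 1: Q = 430.0 + 6.380 = 436.4 ML/d; C = (430.0·13.00 + 6.380·172.0)/436.4 = 15.32 mg/L.
After outfall 2: Q = 436.4 + 11.80 = 448.2 ML/d; C = (436.4·15.32 + 11.80·218.0)/448.2 = 20.66 mg/L.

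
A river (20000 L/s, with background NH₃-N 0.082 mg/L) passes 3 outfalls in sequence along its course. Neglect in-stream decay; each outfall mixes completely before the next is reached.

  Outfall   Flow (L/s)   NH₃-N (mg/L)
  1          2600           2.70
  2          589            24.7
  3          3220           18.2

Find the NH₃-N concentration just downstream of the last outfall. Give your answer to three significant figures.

Below outfall 1: Q → 22600 L/s, C = (20000·0.08200 + 2600·2.700)/22600 = 0.3832 mg/L.
Below outfall 2: Q → 23190 L/s, C = (22600·0.3832 + 589.0·24.70)/23190 = 1.001 mg/L.
Below outfall 3: Q → 26410 L/s, C = (23190·1.001 + 3220·18.20)/26410 = 3.098 mg/L.

3.10 mg/L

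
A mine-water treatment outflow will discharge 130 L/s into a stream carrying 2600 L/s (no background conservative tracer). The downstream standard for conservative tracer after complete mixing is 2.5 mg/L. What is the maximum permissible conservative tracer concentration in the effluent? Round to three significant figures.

At the limit, (Qr·Cr + Qe·Cₑ)/(Qr + Qe) = 2.5:
Cₑ = (2730·2.5 − 2600·0) / 130.0 = 52.50 mg/L.

52.5 mg/L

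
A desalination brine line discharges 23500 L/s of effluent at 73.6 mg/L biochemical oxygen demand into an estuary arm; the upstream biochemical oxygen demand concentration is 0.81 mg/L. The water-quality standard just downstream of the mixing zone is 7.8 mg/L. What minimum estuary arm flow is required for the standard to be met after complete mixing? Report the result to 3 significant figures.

Set C_mix = 7.8: (Q·0.8100 + 23500·73.60) / (Q + 23500) = 7.8
→ Q = 23500·(73.60 − 7.8)/(7.8 − 0.8100) = 221200 L/s.

221000 L/s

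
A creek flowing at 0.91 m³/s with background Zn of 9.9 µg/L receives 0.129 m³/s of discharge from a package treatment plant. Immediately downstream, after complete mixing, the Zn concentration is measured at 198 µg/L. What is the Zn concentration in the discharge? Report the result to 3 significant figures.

1520 µg/L

Mass balance: 0.9100·9.900 + 0.1290·Cₑ = 1.039·198.0
→ Cₑ = (1.039·198.0 − 0.9100·9.900) / 0.1290 = 1525 µg/L.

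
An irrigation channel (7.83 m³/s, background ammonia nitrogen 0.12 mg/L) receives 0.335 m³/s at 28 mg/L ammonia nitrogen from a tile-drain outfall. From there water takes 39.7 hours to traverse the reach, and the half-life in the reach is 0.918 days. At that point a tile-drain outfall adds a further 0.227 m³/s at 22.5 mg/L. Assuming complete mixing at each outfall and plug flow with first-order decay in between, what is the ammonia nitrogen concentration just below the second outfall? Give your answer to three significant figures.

0.961 mg/L

After mixing, C = (7.830·0.1200 + 0.3350·28.00) / 8.165 = 10.32/8.165 = 1.264 mg/L; combined flow 8.165 m³/s.
Half-life 0.918 d → k = ln 2 / 0.918 = 0.7551 d⁻¹.
Decay over the reach: 1.264·exp(−kt) = 1.264·0.2868 = 0.3625 mg/L.
At the second outfall, C = (8.165·0.3625 + 0.2270·22.50) / (8.165 + 0.2270) = 0.9613 mg/L.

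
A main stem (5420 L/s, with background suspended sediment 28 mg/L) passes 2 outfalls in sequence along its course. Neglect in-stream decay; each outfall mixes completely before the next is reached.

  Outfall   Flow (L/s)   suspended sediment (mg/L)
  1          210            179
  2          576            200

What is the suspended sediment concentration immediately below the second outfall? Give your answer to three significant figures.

Below outfall 1: Q → 5630 L/s, C = (5420·28.00 + 210.0·179.0)/5630 = 33.63 mg/L.
Below outfall 2: Q → 6206 L/s, C = (5630·33.63 + 576.0·200.0)/6206 = 49.07 mg/L.

49.1 mg/L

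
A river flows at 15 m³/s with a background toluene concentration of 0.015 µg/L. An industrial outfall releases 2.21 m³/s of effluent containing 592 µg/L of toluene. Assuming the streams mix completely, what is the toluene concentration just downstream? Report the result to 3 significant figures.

Mass balance: C = (15.00·0.01500 + 2.210·592.0) / 17.21 = 1309/17.21 = 76.03 µg/L.

76.0 µg/L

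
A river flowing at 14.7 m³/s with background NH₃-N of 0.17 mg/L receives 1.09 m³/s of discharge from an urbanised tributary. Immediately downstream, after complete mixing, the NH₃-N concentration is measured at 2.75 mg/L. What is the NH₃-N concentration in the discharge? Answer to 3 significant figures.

Mass balance: 14.70·0.1700 + 1.090·Cₑ = 15.79·2.750
→ Cₑ = (15.79·2.750 − 14.70·0.1700) / 1.090 = 37.54 mg/L.

37.5 mg/L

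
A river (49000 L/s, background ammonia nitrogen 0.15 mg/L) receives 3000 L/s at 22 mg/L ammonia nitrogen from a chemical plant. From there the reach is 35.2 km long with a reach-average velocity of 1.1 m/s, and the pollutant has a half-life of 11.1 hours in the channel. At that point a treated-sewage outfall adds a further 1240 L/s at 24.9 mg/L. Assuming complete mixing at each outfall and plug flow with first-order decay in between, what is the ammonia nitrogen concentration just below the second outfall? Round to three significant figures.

1.37 mg/L

Conservation of mass: C = (49000·0.1500 + 3000·22.00) / 52000 = 73350/52000 = 1.411 mg/L; combined flow 52000 L/s.
Travel time t = 35.2·1000 / 1.1 = 32000 s = 8.889 h.
Half-life 11.1 h → k = ln 2 / 11.1 = 0.06245 h⁻¹ = 1.499 d⁻¹.
Applying C = C₀e^(−kt): 1.411 × 0.5740 = 0.8097 mg/L.
Second outfall: C = (52000·0.8097 + 1240·24.90)/53240 = 1.371 mg/L.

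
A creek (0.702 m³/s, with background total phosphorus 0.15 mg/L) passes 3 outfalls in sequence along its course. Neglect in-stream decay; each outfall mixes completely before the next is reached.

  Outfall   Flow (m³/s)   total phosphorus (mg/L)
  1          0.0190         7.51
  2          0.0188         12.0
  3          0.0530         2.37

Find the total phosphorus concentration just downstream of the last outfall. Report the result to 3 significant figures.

Outfall 1: combined Q = 0.7210 m³/s; C = (0.7020·0.1500 + 0.01900·7.510)/0.7210 = 0.3440 mg/L.
Outfall 2: combined Q = 0.7398 m³/s; C = (0.7210·0.3440 + 0.01880·12.00)/0.7398 = 0.6402 mg/L.
Outfall 3: combined Q = 0.7928 m³/s; C = (0.7398·0.6402 + 0.05300·2.370)/0.7928 = 0.7558 mg/L.

0.756 mg/L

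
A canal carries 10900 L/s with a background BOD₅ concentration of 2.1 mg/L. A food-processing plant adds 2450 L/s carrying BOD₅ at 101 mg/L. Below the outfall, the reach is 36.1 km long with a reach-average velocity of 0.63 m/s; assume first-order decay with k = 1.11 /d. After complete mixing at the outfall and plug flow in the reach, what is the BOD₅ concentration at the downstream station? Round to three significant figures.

9.70 mg/L

Conservation of mass: C = (10900·2.100 + 2450·101.0) / 13350 = 270300/13350 = 20.25 mg/L.
Travel time t = 36.1·1000 / 0.63 = 57300 s = 15.92 h.
Decay over the reach: 20.25·exp(−kt) = 20.25·0.4789 = 9.699 mg/L.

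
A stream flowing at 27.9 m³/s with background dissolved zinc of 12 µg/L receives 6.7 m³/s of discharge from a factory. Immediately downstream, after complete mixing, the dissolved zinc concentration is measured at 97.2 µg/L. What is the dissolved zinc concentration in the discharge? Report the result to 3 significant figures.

Mass balance: 27.90·12.00 + 6.700·Cₑ = 34.60·97.20
→ Cₑ = (34.60·97.20 − 27.90·12.00) / 6.700 = 452.0 µg/L.

452 µg/L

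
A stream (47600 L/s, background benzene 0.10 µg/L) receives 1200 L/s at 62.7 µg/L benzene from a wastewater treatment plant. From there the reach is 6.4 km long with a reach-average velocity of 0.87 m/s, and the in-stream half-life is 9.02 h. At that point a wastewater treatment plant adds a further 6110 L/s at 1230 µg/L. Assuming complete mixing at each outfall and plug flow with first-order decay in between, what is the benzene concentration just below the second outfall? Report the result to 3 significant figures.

After mixing, C = (47600·0.1000 + 1200·62.70) / 48800 = 80000/48800 = 1.639 µg/L; combined flow 48800 L/s.
Travel time t = 6.4·1000 / 0.87 = 7356 s = 2.043 h.
Half-life 9.02 h → k = ln 2 / 9.02 = 0.07685 h⁻¹ = 1.844 d⁻¹.
Decay over the reach: 1.639·exp(−kt) = 1.639·0.8547 = 1.401 µg/L.
Second outfall: C = (48800·1.401 + 6110·1230)/54910 = 138.1 µg/L.

138 µg/L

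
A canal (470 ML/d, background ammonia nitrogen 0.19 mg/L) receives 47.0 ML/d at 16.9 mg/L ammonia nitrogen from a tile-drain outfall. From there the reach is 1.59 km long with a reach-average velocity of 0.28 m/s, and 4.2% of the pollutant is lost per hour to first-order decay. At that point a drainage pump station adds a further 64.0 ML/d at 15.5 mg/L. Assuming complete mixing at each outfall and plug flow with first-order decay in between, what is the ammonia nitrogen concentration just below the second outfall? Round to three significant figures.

Flow-weighted average: C = (470.0·0.1900 + 47.00·16.90) / 517.0 = 883.6/517.0 = 1.709 mg/L; combined flow 517.0 ML/d.
Travel time t = 1.59·1000 / 0.28 = 5679 s = 1.577 h.
4.2%/h lost → k = −ln(1 − 0.042) = 0.04291 h⁻¹.
Applying C = C₀e^(−kt): 1.709 × 0.9346 = 1.597 mg/L.
Second outfall: C = (517.0·1.597 + 64.00·15.50)/581.0 = 3.129 mg/L.

3.13 mg/L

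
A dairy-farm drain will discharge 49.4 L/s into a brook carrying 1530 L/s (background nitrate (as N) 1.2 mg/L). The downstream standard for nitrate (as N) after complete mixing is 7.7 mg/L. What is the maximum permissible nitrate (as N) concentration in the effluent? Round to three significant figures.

At the limit, (Qr·Cr + Qe·Cₑ)/(Qr + Qe) = 7.7:
Cₑ = (1579·7.7 − 1530·1.200) / 49.40 = 209.0 mg/L.

209 mg/L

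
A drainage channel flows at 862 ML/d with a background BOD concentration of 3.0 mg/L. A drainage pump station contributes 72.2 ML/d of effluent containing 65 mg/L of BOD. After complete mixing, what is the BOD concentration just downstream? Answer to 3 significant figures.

7.79 mg/L

After mixing, C = (862.0·3.000 + 72.20·65.00) / 934.2 = 7279/934.2 = 7.792 mg/L.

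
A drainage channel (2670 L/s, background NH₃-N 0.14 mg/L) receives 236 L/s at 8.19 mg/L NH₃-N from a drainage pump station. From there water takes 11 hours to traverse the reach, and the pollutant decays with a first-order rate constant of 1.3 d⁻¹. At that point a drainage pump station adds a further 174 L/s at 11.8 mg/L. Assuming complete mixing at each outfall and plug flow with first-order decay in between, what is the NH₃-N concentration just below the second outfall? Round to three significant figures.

Mass balance: C = (2670·0.1400 + 236.0·8.190) / 2906 = 2307/2906 = 0.7938 mg/L; combined flow 2906 L/s.
First-order decay: C = 0.7938·exp(−k·t) = 0.7938·0.5511 = 0.4374 mg/L.
Second outfall: C = (2906·0.4374 + 174.0·11.80)/3080 = 1.079 mg/L.

1.08 mg/L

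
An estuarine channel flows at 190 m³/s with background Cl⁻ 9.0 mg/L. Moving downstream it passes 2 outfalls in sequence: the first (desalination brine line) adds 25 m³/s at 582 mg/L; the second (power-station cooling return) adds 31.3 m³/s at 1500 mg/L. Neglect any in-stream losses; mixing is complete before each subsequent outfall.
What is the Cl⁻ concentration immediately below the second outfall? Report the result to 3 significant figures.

Outfall 1: combined Q = 215.0 m³/s; C = (190.0·9.000 + 25.00·582.0)/215.0 = 75.63 mg/L.
Outfall 2: combined Q = 246.3 m³/s; C = (215.0·75.63 + 31.30·1500)/246.3 = 256.6 mg/L.

257 mg/L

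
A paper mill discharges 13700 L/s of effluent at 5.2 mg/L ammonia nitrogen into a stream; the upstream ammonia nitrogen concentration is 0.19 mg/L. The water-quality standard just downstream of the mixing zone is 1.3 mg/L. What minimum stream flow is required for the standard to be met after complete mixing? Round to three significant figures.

48100 L/s

Set C_mix = 1.3: (Q·0.1900 + 13700·5.200) / (Q + 13700) = 1.3
→ Q = 13700·(5.200 − 1.3)/(1.3 − 0.1900) = 48140 L/s.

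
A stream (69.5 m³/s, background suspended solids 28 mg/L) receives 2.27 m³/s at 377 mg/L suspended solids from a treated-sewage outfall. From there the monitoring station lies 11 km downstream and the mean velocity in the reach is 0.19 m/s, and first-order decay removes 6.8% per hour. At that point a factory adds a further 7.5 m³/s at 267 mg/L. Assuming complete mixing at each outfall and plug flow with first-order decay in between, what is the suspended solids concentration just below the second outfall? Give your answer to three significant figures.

36.7 mg/L

After mixing, C = (69.50·28.00 + 2.270·377.0) / 71.77 = 2802/71.77 = 39.04 mg/L; combined flow 71.77 m³/s.
Travel time t = 11·1000 / 0.19 = 57890 s = 16.08 h.
6.8%/h lost → k = −ln(1 − 0.068) = 0.07042 h⁻¹.
Decay over the reach: 39.04·exp(−kt) = 39.04·0.3222 = 12.58 mg/L.
At the second outfall, C = (71.77·12.58 + 7.500·267.0) / (71.77 + 7.500) = 36.65 mg/L.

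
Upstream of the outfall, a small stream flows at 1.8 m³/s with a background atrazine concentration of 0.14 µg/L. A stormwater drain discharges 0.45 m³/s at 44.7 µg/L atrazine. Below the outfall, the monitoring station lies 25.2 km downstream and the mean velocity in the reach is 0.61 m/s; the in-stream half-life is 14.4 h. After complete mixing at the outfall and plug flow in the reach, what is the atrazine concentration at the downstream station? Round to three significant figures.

Conservation of mass: C = (1.800·0.1400 + 0.4500·44.70) / 2.250 = 20.37/2.250 = 9.052 µg/L.
Travel time t = 25.2·1000 / 0.61 = 41310 s = 11.48 h.
Half-life 14.4 h → k = ln 2 / 14.4 = 0.04814 h⁻¹ = 1.155 d⁻¹.
Decay over the reach: 9.052·exp(−kt) = 9.052·0.5756 = 5.210 µg/L.

5.21 µg/L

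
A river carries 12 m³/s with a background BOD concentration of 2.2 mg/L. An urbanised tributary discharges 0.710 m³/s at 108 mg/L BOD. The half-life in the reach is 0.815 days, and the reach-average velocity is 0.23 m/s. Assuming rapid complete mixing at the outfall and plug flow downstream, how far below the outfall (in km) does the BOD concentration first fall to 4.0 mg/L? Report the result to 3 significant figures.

16.5 km

After mixing, C = (12.00·2.200 + 0.7100·108.0) / 12.71 = 103.1/12.71 = 8.110 mg/L.
Half-life 0.815 d → k = ln 2 / 0.815 = 0.8505 d⁻¹.
Set 8.110·exp(−k·t) = 4.0 → t = ln(8.110/4.0)/k = 71810 s = 19.95 h.
Distance = v·t = 0.23·71810 = 16520 m = 16.52 km.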